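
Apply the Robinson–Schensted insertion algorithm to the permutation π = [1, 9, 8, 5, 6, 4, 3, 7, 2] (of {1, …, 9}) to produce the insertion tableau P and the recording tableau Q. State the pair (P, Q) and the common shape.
P = [1, 2, 6, 7] / [3] / [4] / [5] / [8] / [9];  Q = [1, 2, 5, 8] / [3] / [4] / [6] / [7] / [9];  common shape = (4, 1, 1, 1, 1, 1)

Row-insert the values π_1, π_2, … into P one at a time, bumping the leftmost entry strictly greater than the inserted value down to the next row. The recording tableau Q records, in position (i, j), the step at which that cell was added to P.
  Insert 1 (step 1): P = [1];  Q = [1]
  Insert 9 (step 2): P = [1, 9];  Q = [1, 2]
  Insert 8 (step 3): P = [1, 8] / [9];  Q = [1, 2] / [3]
  Insert 5 (step 4): P = [1, 5] / [8] / [9];  Q = [1, 2] / [3] / [4]
  Insert 6 (step 5): P = [1, 5, 6] / [8] / [9];  Q = [1, 2, 5] / [3] / [4]
  Insert 4 (step 6): P = [1, 4, 6] / [5] / [8] / [9];  Q = [1, 2, 5] / [3] / [4] / [6]
  Insert 3 (step 7): P = [1, 3, 6] / [4] / [5] / [8] / [9];  Q = [1, 2, 5] / [3] / [4] / [6] / [7]
  Insert 7 (step 8): P = [1, 3, 6, 7] / [4] / [5] / [8] / [9];  Q = [1, 2, 5, 8] / [3] / [4] / [6] / [7]
  Insert 2 (step 9): P = [1, 2, 6, 7] / [3] / [4] / [5] / [8] / [9];  Q = [1, 2, 5, 8] / [3] / [4] / [6] / [7] / [9]
Final shape: (4, 1, 1, 1, 1, 1).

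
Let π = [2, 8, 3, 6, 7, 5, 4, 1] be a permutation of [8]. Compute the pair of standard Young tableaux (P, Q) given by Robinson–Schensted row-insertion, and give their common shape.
P = [1, 3, 4, 7] / [2] / [5] / [6] / [8];  Q = [1, 2, 4, 5] / [3] / [6] / [7] / [8];  common shape = (4, 1, 1, 1, 1)

Row-insert the values π_1, π_2, … into P one at a time, bumping the leftmost entry strictly greater than the inserted value down to the next row. The recording tableau Q records, in position (i, j), the step at which that cell was added to P.
  Insert 2 (step 1): P = [2];  Q = [1]
  Insert 8 (step 2): P = [2, 8];  Q = [1, 2]
  Insert 3 (step 3): P = [2, 3] / [8];  Q = [1, 2] / [3]
  Insert 6 (step 4): P = [2, 3, 6] / [8];  Q = [1, 2, 4] / [3]
  Insert 7 (step 5): P = [2, 3, 6, 7] / [8];  Q = [1, 2, 4, 5] / [3]
  Insert 5 (step 6): P = [2, 3, 5, 7] / [6] / [8];  Q = [1, 2, 4, 5] / [3] / [6]
  Insert 4 (step 7): P = [2, 3, 4, 7] / [5] / [6] / [8];  Q = [1, 2, 4, 5] / [3] / [6] / [7]
  Insert 1 (step 8): P = [1, 3, 4, 7] / [2] / [5] / [6] / [8];  Q = [1, 2, 4, 5] / [3] / [6] / [7] / [8]
Final shape: (4, 1, 1, 1, 1).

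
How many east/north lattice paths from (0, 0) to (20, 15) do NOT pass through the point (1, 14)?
Number of paths = 3247942860

Total paths from (0, 0) to (20, 15): C(35, 20) = 3247943160. Paths through (1, 14): (paths (0, 0) → (1, 14)) × (paths (1, 14) → (20, 15)) = C(15, 1) · C(20, 19) = 15 · 20 = 300. Avoidance count = 3247943160 − 300 = 3247942860.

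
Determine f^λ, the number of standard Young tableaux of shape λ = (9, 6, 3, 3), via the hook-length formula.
# SYT of shape (9, 6, 3, 3) = 105814800

Hook-length formula: f^λ = n! / Π hook(c), product over all cells c of the Young diagram. For λ = (9, 6, 3, 3), n = 21 boxes. Hook lengths by row (left-to-right, top-to-bottom): [12, 11, 10, 7, 6, 5, 3, 2, 1]; [8, 7, 6, 3, 2, 1]; [4, 3, 2]; [3, 2, 1]. Product of hooks = 482833612800. So f^λ = 21! / 482833612800 = 51090942171709440000 / 482833612800 = 105814800.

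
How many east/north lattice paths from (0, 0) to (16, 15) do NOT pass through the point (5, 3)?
Number of paths = 224823827

Total paths from (0, 0) to (16, 15): C(31, 16) = 300540195. Paths through (5, 3): (paths (0, 0) → (5, 3)) × (paths (5, 3) → (16, 15)) = C(8, 5) · C(23, 11) = 56 · 1352078 = 75716368. Avoidance count = 300540195 − 75716368 = 224823827.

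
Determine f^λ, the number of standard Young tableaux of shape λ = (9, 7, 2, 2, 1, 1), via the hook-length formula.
# SYT of shape (9, 7, 2, 2, 1, 1) = 642824910

Hook-length formula: f^λ = n! / Π hook(c), product over all cells c of the Young diagram. For λ = (9, 7, 2, 2, 1, 1), n = 22 boxes. Hook lengths by row (left-to-right, top-to-bottom): [14, 11, 8, 7, 6, 5, 4, 2, 1]; [11, 8, 5, 4, 3, 2, 1]; [5, 2]; [4, 1]; [2]; [1]. Product of hooks = 1748533248000. So f^λ = 22! / 1748533248000 = 1124000727777607680000 / 1748533248000 = 642824910.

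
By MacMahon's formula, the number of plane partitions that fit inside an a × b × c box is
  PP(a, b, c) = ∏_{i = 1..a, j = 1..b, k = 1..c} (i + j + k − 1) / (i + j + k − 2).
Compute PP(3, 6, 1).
PP(3, 6, 1) = 84

Evaluate the triple product over i = 1..3, j = 1..6, k = 1..1. The factors are (2/1) · (3/2) · (4/3) · (5/4) · (6/5) · (7/6) · (3/2) · (4/3) · … (18 factors total). The numerators and denominators telescope so the product is an integer; carrying out the multiplication exactly gives PP(3, 6, 1) = 84.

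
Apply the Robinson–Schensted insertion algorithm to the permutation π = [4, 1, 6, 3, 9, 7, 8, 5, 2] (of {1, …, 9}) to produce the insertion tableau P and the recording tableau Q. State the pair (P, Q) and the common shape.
P = [1, 2, 5, 8] / [3, 6, 7] / [4] / [9];  Q = [1, 3, 5, 7] / [2, 4, 6] / [8] / [9];  common shape = (4, 3, 1, 1)

Row-insert the values π_1, π_2, … into P one at a time, bumping the leftmost entry strictly greater than the inserted value down to the next row. The recording tableau Q records, in position (i, j), the step at which that cell was added to P.
  Insert 4 (step 1): P = [4];  Q = [1]
  Insert 1 (step 2): P = [1] / [4];  Q = [1] / [2]
  Insert 6 (step 3): P = [1, 6] / [4];  Q = [1, 3] / [2]
  Insert 3 (step 4): P = [1, 3] / [4, 6];  Q = [1, 3] / [2, 4]
  Insert 9 (step 5): P = [1, 3, 9] / [4, 6];  Q = [1, 3, 5] / [2, 4]
  Insert 7 (step 6): P = [1, 3, 7] / [4, 6, 9];  Q = [1, 3, 5] / [2, 4, 6]
  Insert 8 (step 7): P = [1, 3, 7, 8] / [4, 6, 9];  Q = [1, 3, 5, 7] / [2, 4, 6]
  Insert 5 (step 8): P = [1, 3, 5, 8] / [4, 6, 7] / [9];  Q = [1, 3, 5, 7] / [2, 4, 6] / [8]
  Insert 2 (step 9): P = [1, 2, 5, 8] / [3, 6, 7] / [4] / [9];  Q = [1, 3, 5, 7] / [2, 4, 6] / [8] / [9]
Final shape: (4, 3, 1, 1).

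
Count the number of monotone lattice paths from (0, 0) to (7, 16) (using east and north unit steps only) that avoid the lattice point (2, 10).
Number of paths = 214665

Total paths from (0, 0) to (7, 16): C(23, 7) = 245157. Paths through (2, 10): (paths (0, 0) → (2, 10)) × (paths (2, 10) → (7, 16)) = C(12, 2) · C(11, 5) = 66 · 462 = 30492. Avoidance count = 245157 − 30492 = 214665.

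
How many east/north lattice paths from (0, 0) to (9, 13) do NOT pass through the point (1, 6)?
Number of paths = 452375

Total paths from (0, 0) to (9, 13): C(22, 9) = 497420. Paths through (1, 6): (paths (0, 0) → (1, 6)) × (paths (1, 6) → (9, 13)) = C(7, 1) · C(15, 8) = 7 · 6435 = 45045. Avoidance count = 497420 − 45045 = 452375.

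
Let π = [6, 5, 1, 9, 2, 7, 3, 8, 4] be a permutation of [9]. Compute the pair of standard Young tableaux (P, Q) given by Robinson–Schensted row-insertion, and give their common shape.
P = [1, 2, 3, 4] / [5, 7, 8] / [6, 9];  Q = [1, 4, 6, 8] / [2, 5, 9] / [3, 7];  common shape = (4, 3, 2)

Row-insert the values π_1, π_2, … into P one at a time, bumping the leftmost entry strictly greater than the inserted value down to the next row. The recording tableau Q records, in position (i, j), the step at which that cell was added to P.
  Insert 6 (step 1): P = [6];  Q = [1]
  Insert 5 (step 2): P = [5] / [6];  Q = [1] / [2]
  Insert 1 (step 3): P = [1] / [5] / [6];  Q = [1] / [2] / [3]
  Insert 9 (step 4): P = [1, 9] / [5] / [6];  Q = [1, 4] / [2] / [3]
  Insert 2 (step 5): P = [1, 2] / [5, 9] / [6];  Q = [1, 4] / [2, 5] / [3]
  Insert 7 (step 6): P = [1, 2, 7] / [5, 9] / [6];  Q = [1, 4, 6] / [2, 5] / [3]
  Insert 3 (step 7): P = [1, 2, 3] / [5, 7] / [6, 9];  Q = [1, 4, 6] / [2, 5] / [3, 7]
  Insert 8 (step 8): P = [1, 2, 3, 8] / [5, 7] / [6, 9];  Q = [1, 4, 6, 8] / [2, 5] / [3, 7]
  Insert 4 (step 9): P = [1, 2, 3, 4] / [5, 7, 8] / [6, 9];  Q = [1, 4, 6, 8] / [2, 5, 9] / [3, 7]
Final shape: (4, 3, 2).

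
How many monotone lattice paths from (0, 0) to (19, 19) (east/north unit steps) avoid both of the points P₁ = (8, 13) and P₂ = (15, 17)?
Number of paths = 25348306260

Inclusion–exclusion. Total paths: C(38, 19) = 35345263800. Through P₁: C(21, 8)·C(17, 11) = 2518392240. Through P₂: C(32, 15)·C(6, 4) = 8485840800. Since P₁ is strictly southwest of P₂, a monotone path through both must visit P₁ then P₂; paths through both = C(21, 8)·C(11, 7)·C(6, 4) = 1007275500. Avoid both = 35345263800 − 2518392240 − 8485840800 + 1007275500 = 25348306260.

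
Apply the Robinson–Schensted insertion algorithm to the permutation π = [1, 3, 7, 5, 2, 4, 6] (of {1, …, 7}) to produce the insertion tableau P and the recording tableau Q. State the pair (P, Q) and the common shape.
P = [1, 2, 4, 6] / [3, 5] / [7];  Q = [1, 2, 3, 7] / [4, 6] / [5];  common shape = (4, 2, 1)

Row-insert the values π_1, π_2, … into P one at a time, bumping the leftmost entry strictly greater than the inserted value down to the next row. The recording tableau Q records, in position (i, j), the step at which that cell was added to P.
  Insert 1 (step 1): P = [1];  Q = [1]
  Insert 3 (step 2): P = [1, 3];  Q = [1, 2]
  Insert 7 (step 3): P = [1, 3, 7];  Q = [1, 2, 3]
  Insert 5 (step 4): P = [1, 3, 5] / [7];  Q = [1, 2, 3] / [4]
  Insert 2 (step 5): P = [1, 2, 5] / [3] / [7];  Q = [1, 2, 3] / [4] / [5]
  Insert 4 (step 6): P = [1, 2, 4] / [3, 5] / [7];  Q = [1, 2, 3] / [4, 6] / [5]
  Insert 6 (step 7): P = [1, 2, 4, 6] / [3, 5] / [7];  Q = [1, 2, 3, 7] / [4, 6] / [5]
Final shape: (4, 2, 1).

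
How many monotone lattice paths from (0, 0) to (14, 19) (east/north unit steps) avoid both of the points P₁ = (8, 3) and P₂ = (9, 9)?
Number of paths = 663960660

Inclusion–exclusion. Total paths: C(33, 14) = 818809200. Through P₁: C(11, 8)·C(22, 6) = 12311145. Through P₂: C(18, 9)·C(15, 5) = 146005860. Since P₁ is strictly southwest of P₂, a monotone path through both must visit P₁ then P₂; paths through both = C(11, 8)·C(7, 1)·C(15, 5) = 3468465. Avoid both = 818809200 − 12311145 − 146005860 + 3468465 = 663960660.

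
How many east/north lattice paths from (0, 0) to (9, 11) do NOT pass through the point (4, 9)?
Number of paths = 152945

Total paths from (0, 0) to (9, 11): C(20, 9) = 167960. Paths through (4, 9): (paths (0, 0) → (4, 9)) × (paths (4, 9) → (9, 11)) = C(13, 4) · C(7, 5) = 715 · 21 = 15015. Avoidance count = 167960 − 15015 = 152945.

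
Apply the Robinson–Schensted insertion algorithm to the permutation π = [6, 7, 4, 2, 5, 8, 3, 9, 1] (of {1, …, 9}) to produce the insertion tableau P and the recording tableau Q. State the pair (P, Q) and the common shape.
P = [1, 3, 8, 9] / [2, 5] / [4, 7] / [6];  Q = [1, 2, 6, 8] / [3, 5] / [4, 7] / [9];  common shape = (4, 2, 2, 1)

Row-insert the values π_1, π_2, … into P one at a time, bumping the leftmost entry strictly greater than the inserted value down to the next row. The recording tableau Q records, in position (i, j), the step at which that cell was added to P.
  Insert 6 (step 1): P = [6];  Q = [1]
  Insert 7 (step 2): P = [6, 7];  Q = [1, 2]
  Insert 4 (step 3): P = [4, 7] / [6];  Q = [1, 2] / [3]
  Insert 2 (step 4): P = [2, 7] / [4] / [6];  Q = [1, 2] / [3] / [4]
  Insert 5 (step 5): P = [2, 5] / [4, 7] / [6];  Q = [1, 2] / [3, 5] / [4]
  Insert 8 (step 6): P = [2, 5, 8] / [4, 7] / [6];  Q = [1, 2, 6] / [3, 5] / [4]
  Insert 3 (step 7): P = [2, 3, 8] / [4, 5] / [6, 7];  Q = [1, 2, 6] / [3, 5] / [4, 7]
  Insert 9 (step 8): P = [2, 3, 8, 9] / [4, 5] / [6, 7];  Q = [1, 2, 6, 8] / [3, 5] / [4, 7]
  Insert 1 (step 9): P = [1, 3, 8, 9] / [2, 5] / [4, 7] / [6];  Q = [1, 2, 6, 8] / [3, 5] / [4, 7] / [9]
Final shape: (4, 2, 2, 1).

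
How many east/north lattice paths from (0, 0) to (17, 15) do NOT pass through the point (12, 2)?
Number of paths = 564943032

Total paths from (0, 0) to (17, 15): C(32, 17) = 565722720. Paths through (12, 2): (paths (0, 0) → (12, 2)) × (paths (12, 2) → (17, 15)) = C(14, 12) · C(18, 5) = 91 · 8568 = 779688. Avoidance count = 565722720 − 779688 = 564943032.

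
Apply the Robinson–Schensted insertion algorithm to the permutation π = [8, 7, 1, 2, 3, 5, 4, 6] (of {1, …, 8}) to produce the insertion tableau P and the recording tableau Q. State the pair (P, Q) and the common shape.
P = [1, 2, 3, 4, 6] / [5] / [7] / [8];  Q = [1, 4, 5, 6, 8] / [2] / [3] / [7];  common shape = (5, 1, 1, 1)

Row-insert the values π_1, π_2, … into P one at a time, bumping the leftmost entry strictly greater than the inserted value down to the next row. The recording tableau Q records, in position (i, j), the step at which that cell was added to P.
  Insert 8 (step 1): P = [8];  Q = [1]
  Insert 7 (step 2): P = [7] / [8];  Q = [1] / [2]
  Insert 1 (step 3): P = [1] / [7] / [8];  Q = [1] / [2] / [3]
  Insert 2 (step 4): P = [1, 2] / [7] / [8];  Q = [1, 4] / [2] / [3]
  Insert 3 (step 5): P = [1, 2, 3] / [7] / [8];  Q = [1, 4, 5] / [2] / [3]
  Insert 5 (step 6): P = [1, 2, 3, 5] / [7] / [8];  Q = [1, 4, 5, 6] / [2] / [3]
  Insert 4 (step 7): P = [1, 2, 3, 4] / [5] / [7] / [8];  Q = [1, 4, 5, 6] / [2] / [3] / [7]
  Insert 6 (step 8): P = [1, 2, 3, 4, 6] / [5] / [7] / [8];  Q = [1, 4, 5, 6, 8] / [2] / [3] / [7]
Final shape: (5, 1, 1, 1).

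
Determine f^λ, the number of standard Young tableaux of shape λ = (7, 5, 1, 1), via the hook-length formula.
# SYT of shape (7, 5, 1, 1) = 15444

Hook-length formula: f^λ = n! / Π hook(c), product over all cells c of the Young diagram. For λ = (7, 5, 1, 1), n = 14 boxes. Hook lengths by row (left-to-right, top-to-bottom): [10, 7, 6, 5, 4, 2, 1]; [7, 4, 3, 2, 1]; [2]; [1]. Product of hooks = 5644800. So f^λ = 14! / 5644800 = 87178291200 / 5644800 = 15444.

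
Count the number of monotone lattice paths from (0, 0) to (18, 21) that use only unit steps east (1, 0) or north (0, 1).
Number of paths = 62359143990

A monotone lattice path from (0, 0) to (18, 21) consists of 18 east steps and 21 north steps in some order, so it is determined by which 18 of the 39 steps are east. The count is C(39, 18) = 62359143990.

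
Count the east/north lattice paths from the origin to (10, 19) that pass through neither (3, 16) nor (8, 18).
Number of paths = 15287952

Inclusion–exclusion. Total paths: C(29, 10) = 20030010. Through P₁: C(19, 3)·C(10, 7) = 116280. Through P₂: C(26, 8)·C(3, 2) = 4686825. Since P₁ is strictly southwest of P₂, a monotone path through both must visit P₁ then P₂; paths through both = C(19, 3)·C(7, 5)·C(3, 2) = 61047. Avoid both = 20030010 − 116280 − 4686825 + 61047 = 15287952.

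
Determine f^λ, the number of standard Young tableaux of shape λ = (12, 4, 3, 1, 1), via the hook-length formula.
# SYT of shape (12, 4, 3, 1, 1) = 30218265

Hook-length formula: f^λ = n! / Π hook(c), product over all cells c of the Young diagram. For λ = (12, 4, 3, 1, 1), n = 21 boxes. Hook lengths by row (left-to-right, top-to-bottom): [16, 13, 12, 10, 8, 7, 6, 5, 4, 3, 2, 1]; [7, 4, 3, 1]; [5, 2, 1]; [2]; [1]. Product of hooks = 1690730496000. So f^λ = 21! / 1690730496000 = 51090942171709440000 / 1690730496000 = 30218265.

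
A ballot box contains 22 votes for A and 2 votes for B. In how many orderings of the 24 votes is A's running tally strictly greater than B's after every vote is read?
Strict-lead orderings = 230

Total orderings of the 24 votes with 22 for A: C(24, 22) = 276. By the Bertrand ballot formula (Cycle Lemma / reflection principle), the number of orderings in which A is strictly ahead of B throughout is (p − q)/(p + q) · C(p + q, p) = (22 − 2)/(22 + 2) · 276 = 230.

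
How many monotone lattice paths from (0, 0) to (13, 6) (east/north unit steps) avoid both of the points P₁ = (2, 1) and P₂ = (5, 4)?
Number of paths = 11058

Inclusion–exclusion. Total paths: C(19, 13) = 27132. Through P₁: C(3, 2)·C(16, 11) = 13104. Through P₂: C(9, 5)·C(10, 8) = 5670. Since P₁ is strictly southwest of P₂, a monotone path through both must visit P₁ then P₂; paths through both = C(3, 2)·C(6, 3)·C(10, 8) = 2700. Avoid both = 27132 − 13104 − 5670 + 2700 = 11058.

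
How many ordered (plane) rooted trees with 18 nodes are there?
C_17 = 129644790

These ordered rooted trees are counted by the Catalan number C_n = (1/(n + 1)) · C(2n, n). For n = 17: C_17 = (1/18) · C(34, 17) = 2333606220/18 = 129644790.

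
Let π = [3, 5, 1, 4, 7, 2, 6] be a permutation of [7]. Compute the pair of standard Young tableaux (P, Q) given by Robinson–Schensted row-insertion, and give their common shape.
P = [1, 2, 6] / [3, 4, 7] / [5];  Q = [1, 2, 5] / [3, 4, 7] / [6];  common shape = (3, 3, 1)

Row-insert the values π_1, π_2, … into P one at a time, bumping the leftmost entry strictly greater than the inserted value down to the next row. The recording tableau Q records, in position (i, j), the step at which that cell was added to P.
  Insert 3 (step 1): P = [3];  Q = [1]
  Insert 5 (step 2): P = [3, 5];  Q = [1, 2]
  Insert 1 (step 3): P = [1, 5] / [3];  Q = [1, 2] / [3]
  Insert 4 (step 4): P = [1, 4] / [3, 5];  Q = [1, 2] / [3, 4]
  Insert 7 (step 5): P = [1, 4, 7] / [3, 5];  Q = [1, 2, 5] / [3, 4]
  Insert 2 (step 6): P = [1, 2, 7] / [3, 4] / [5];  Q = [1, 2, 5] / [3, 4] / [6]
  Insert 6 (step 7): P = [1, 2, 6] / [3, 4, 7] / [5];  Q = [1, 2, 5] / [3, 4, 7] / [6]
Final shape: (3, 3, 1).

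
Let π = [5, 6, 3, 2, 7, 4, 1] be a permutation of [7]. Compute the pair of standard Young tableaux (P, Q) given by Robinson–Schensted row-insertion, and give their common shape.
P = [1, 4, 7] / [2, 6] / [3] / [5];  Q = [1, 2, 5] / [3, 6] / [4] / [7];  common shape = (3, 2, 1, 1)

Row-insert the values π_1, π_2, … into P one at a time, bumping the leftmost entry strictly greater than the inserted value down to the next row. The recording tableau Q records, in position (i, j), the step at which that cell was added to P.
  Insert 5 (step 1): P = [5];  Q = [1]
  Insert 6 (step 2): P = [5, 6];  Q = [1, 2]
  Insert 3 (step 3): P = [3, 6] / [5];  Q = [1, 2] / [3]
  Insert 2 (step 4): P = [2, 6] / [3] / [5];  Q = [1, 2] / [3] / [4]
  Insert 7 (step 5): P = [2, 6, 7] / [3] / [5];  Q = [1, 2, 5] / [3] / [4]
  Insert 4 (step 6): P = [2, 4, 7] / [3, 6] / [5];  Q = [1, 2, 5] / [3, 6] / [4]
  Insert 1 (step 7): P = [1, 4, 7] / [2, 6] / [3] / [5];  Q = [1, 2, 5] / [3, 6] / [4] / [7]
Final shape: (3, 2, 1, 1).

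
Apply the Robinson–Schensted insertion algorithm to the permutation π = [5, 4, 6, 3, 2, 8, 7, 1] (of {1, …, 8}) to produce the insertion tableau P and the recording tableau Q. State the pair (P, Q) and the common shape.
P = [1, 6, 7] / [2, 8] / [3] / [4] / [5];  Q = [1, 3, 6] / [2, 7] / [4] / [5] / [8];  common shape = (3, 2, 1, 1, 1)

Row-insert the values π_1, π_2, … into P one at a time, bumping the leftmost entry strictly greater than the inserted value down to the next row. The recording tableau Q records, in position (i, j), the step at which that cell was added to P.
  Insert 5 (step 1): P = [5];  Q = [1]
  Insert 4 (step 2): P = [4] / [5];  Q = [1] / [2]
  Insert 6 (step 3): P = [4, 6] / [5];  Q = [1, 3] / [2]
  Insert 3 (step 4): P = [3, 6] / [4] / [5];  Q = [1, 3] / [2] / [4]
  Insert 2 (step 5): P = [2, 6] / [3] / [4] / [5];  Q = [1, 3] / [2] / [4] / [5]
  Insert 8 (step 6): P = [2, 6, 8] / [3] / [4] / [5];  Q = [1, 3, 6] / [2] / [4] / [5]
  Insert 7 (step 7): P = [2, 6, 7] / [3, 8] / [4] / [5];  Q = [1, 3, 6] / [2, 7] / [4] / [5]
  Insert 1 (step 8): P = [1, 6, 7] / [2, 8] / [3] / [4] / [5];  Q = [1, 3, 6] / [2, 7] / [4] / [5] / [8]
Final shape: (3, 2, 1, 1, 1).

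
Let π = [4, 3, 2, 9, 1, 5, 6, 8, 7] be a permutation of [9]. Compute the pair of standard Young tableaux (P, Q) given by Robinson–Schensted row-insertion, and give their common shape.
P = [1, 5, 6, 7] / [2, 8] / [3, 9] / [4];  Q = [1, 4, 7, 8] / [2, 6] / [3, 9] / [5];  common shape = (4, 2, 2, 1)

Row-insert the values π_1, π_2, … into P one at a time, bumping the leftmost entry strictly greater than the inserted value down to the next row. The recording tableau Q records, in position (i, j), the step at which that cell was added to P.
  Insert 4 (step 1): P = [4];  Q = [1]
  Insert 3 (step 2): P = [3] / [4];  Q = [1] / [2]
  Insert 2 (step 3): P = [2] / [3] / [4];  Q = [1] / [2] / [3]
  Insert 9 (step 4): P = [2, 9] / [3] / [4];  Q = [1, 4] / [2] / [3]
  Insert 1 (step 5): P = [1, 9] / [2] / [3] / [4];  Q = [1, 4] / [2] / [3] / [5]
  Insert 5 (step 6): P = [1, 5] / [2, 9] / [3] / [4];  Q = [1, 4] / [2, 6] / [3] / [5]
  Insert 6 (step 7): P = [1, 5, 6] / [2, 9] / [3] / [4];  Q = [1, 4, 7] / [2, 6] / [3] / [5]
  Insert 8 (step 8): P = [1, 5, 6, 8] / [2, 9] / [3] / [4];  Q = [1, 4, 7, 8] / [2, 6] / [3] / [5]
  Insert 7 (step 9): P = [1, 5, 6, 7] / [2, 8] / [3, 9] / [4];  Q = [1, 4, 7, 8] / [2, 6] / [3, 9] / [5]
Final shape: (4, 2, 2, 1).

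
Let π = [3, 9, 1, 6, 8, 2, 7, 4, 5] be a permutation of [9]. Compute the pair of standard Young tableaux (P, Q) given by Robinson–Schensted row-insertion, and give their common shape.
P = [1, 2, 4, 5] / [3, 6, 7] / [8] / [9];  Q = [1, 2, 5, 9] / [3, 4, 7] / [6] / [8];  common shape = (4, 3, 1, 1)

Row-insert the values π_1, π_2, … into P one at a time, bumping the leftmost entry strictly greater than the inserted value down to the next row. The recording tableau Q records, in position (i, j), the step at which that cell was added to P.
  Insert 3 (step 1): P = [3];  Q = [1]
  Insert 9 (step 2): P = [3, 9];  Q = [1, 2]
  Insert 1 (step 3): P = [1, 9] / [3];  Q = [1, 2] / [3]
  Insert 6 (step 4): P = [1, 6] / [3, 9];  Q = [1, 2] / [3, 4]
  Insert 8 (step 5): P = [1, 6, 8] / [3, 9];  Q = [1, 2, 5] / [3, 4]
  Insert 2 (step 6): P = [1, 2, 8] / [3, 6] / [9];  Q = [1, 2, 5] / [3, 4] / [6]
  Insert 7 (step 7): P = [1, 2, 7] / [3, 6, 8] / [9];  Q = [1, 2, 5] / [3, 4, 7] / [6]
  Insert 4 (step 8): P = [1, 2, 4] / [3, 6, 7] / [8] / [9];  Q = [1, 2, 5] / [3, 4, 7] / [6] / [8]
  Insert 5 (step 9): P = [1, 2, 4, 5] / [3, 6, 7] / [8] / [9];  Q = [1, 2, 5, 9] / [3, 4, 7] / [6] / [8]
Final shape: (4, 3, 1, 1).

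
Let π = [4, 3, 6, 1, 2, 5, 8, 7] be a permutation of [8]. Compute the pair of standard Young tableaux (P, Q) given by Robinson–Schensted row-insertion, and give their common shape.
P = [1, 2, 5, 7] / [3, 6, 8] / [4];  Q = [1, 3, 6, 7] / [2, 5, 8] / [4];  common shape = (4, 3, 1)

Row-insert the values π_1, π_2, … into P one at a time, bumping the leftmost entry strictly greater than the inserted value down to the next row. The recording tableau Q records, in position (i, j), the step at which that cell was added to P.
  Insert 4 (step 1): P = [4];  Q = [1]
  Insert 3 (step 2): P = [3] / [4];  Q = [1] / [2]
  Insert 6 (step 3): P = [3, 6] / [4];  Q = [1, 3] / [2]
  Insert 1 (step 4): P = [1, 6] / [3] / [4];  Q = [1, 3] / [2] / [4]
  Insert 2 (step 5): P = [1, 2] / [3, 6] / [4];  Q = [1, 3] / [2, 5] / [4]
  Insert 5 (step 6): P = [1, 2, 5] / [3, 6] / [4];  Q = [1, 3, 6] / [2, 5] / [4]
  Insert 8 (step 7): P = [1, 2, 5, 8] / [3, 6] / [4];  Q = [1, 3, 6, 7] / [2, 5] / [4]
  Insert 7 (step 8): P = [1, 2, 5, 7] / [3, 6, 8] / [4];  Q = [1, 3, 6, 7] / [2, 5, 8] / [4]
Final shape: (4, 3, 1).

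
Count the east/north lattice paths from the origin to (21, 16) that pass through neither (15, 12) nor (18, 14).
Number of paths = 6249194070

Inclusion–exclusion. Total paths: C(37, 21) = 12875774670. Through P₁: C(27, 15)·C(10, 6) = 3650610600. Through P₂: C(32, 18)·C(5, 3) = 4714356000. Since P₁ is strictly southwest of P₂, a monotone path through both must visit P₁ then P₂; paths through both = C(27, 15)·C(5, 3)·C(5, 3) = 1738386000. Avoid both = 12875774670 − 3650610600 − 4714356000 + 1738386000 = 6249194070.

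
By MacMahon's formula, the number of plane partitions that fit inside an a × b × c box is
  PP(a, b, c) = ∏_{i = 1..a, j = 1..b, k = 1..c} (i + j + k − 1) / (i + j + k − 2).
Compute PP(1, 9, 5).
PP(1, 9, 5) = 2002

Evaluate the triple product over i = 1..1, j = 1..9, k = 1..5. The factors are (2/1) · (3/2) · (4/3) · (5/4) · (6/5) · (3/2) · (4/3) · (5/4) · … (45 factors total). The numerators and denominators telescope so the product is an integer; carrying out the multiplication exactly gives PP(1, 9, 5) = 2002.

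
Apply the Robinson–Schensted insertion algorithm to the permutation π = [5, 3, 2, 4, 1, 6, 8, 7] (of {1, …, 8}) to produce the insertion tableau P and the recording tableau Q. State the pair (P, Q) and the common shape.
P = [1, 4, 6, 7] / [2, 8] / [3] / [5];  Q = [1, 4, 6, 7] / [2, 8] / [3] / [5];  common shape = (4, 2, 1, 1)

Row-insert the values π_1, π_2, … into P one at a time, bumping the leftmost entry strictly greater than the inserted value down to the next row. The recording tableau Q records, in position (i, j), the step at which that cell was added to P.
  Insert 5 (step 1): P = [5];  Q = [1]
  Insert 3 (step 2): P = [3] / [5];  Q = [1] / [2]
  Insert 2 (step 3): P = [2] / [3] / [5];  Q = [1] / [2] / [3]
  Insert 4 (step 4): P = [2, 4] / [3] / [5];  Q = [1, 4] / [2] / [3]
  Insert 1 (step 5): P = [1, 4] / [2] / [3] / [5];  Q = [1, 4] / [2] / [3] / [5]
  Insert 6 (step 6): P = [1, 4, 6] / [2] / [3] / [5];  Q = [1, 4, 6] / [2] / [3] / [5]
  Insert 8 (step 7): P = [1, 4, 6, 8] / [2] / [3] / [5];  Q = [1, 4, 6, 7] / [2] / [3] / [5]
  Insert 7 (step 8): P = [1, 4, 6, 7] / [2, 8] / [3] / [5];  Q = [1, 4, 6, 7] / [2, 8] / [3] / [5]
Final shape: (4, 2, 1, 1).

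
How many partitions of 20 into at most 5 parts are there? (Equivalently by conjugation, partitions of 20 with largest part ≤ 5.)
p(20, parts ≤ 5) = 192

Use the recurrence p(n, m) = p(n, m−1) + p(n−m, m): either the largest part is < m (count p(n, m−1)) or the largest part is exactly m (remove one copy of m, count p(n−m, m)). With p(0, ·) = 1 this gives p(20, parts ≤ 5) = 192. (By conjugating Young diagrams, this also counts partitions of 20 into at most 5 parts.)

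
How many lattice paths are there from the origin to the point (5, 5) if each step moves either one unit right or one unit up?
Number of paths = 252

A monotone lattice path from (0, 0) to (5, 5) consists of 5 east steps and 5 north steps in some order, so it is determined by which 5 of the 10 steps are east. The count is C(10, 5) = 252.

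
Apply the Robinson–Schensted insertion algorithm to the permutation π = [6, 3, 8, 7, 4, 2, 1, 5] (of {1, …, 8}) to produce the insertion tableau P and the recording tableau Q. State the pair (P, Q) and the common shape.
P = [1, 4, 5] / [2, 7] / [3] / [6] / [8];  Q = [1, 3, 8] / [2, 4] / [5] / [6] / [7];  common shape = (3, 2, 1, 1, 1)

Row-insert the values π_1, π_2, … into P one at a time, bumping the leftmost entry strictly greater than the inserted value down to the next row. The recording tableau Q records, in position (i, j), the step at which that cell was added to P.
  Insert 6 (step 1): P = [6];  Q = [1]
  Insert 3 (step 2): P = [3] / [6];  Q = [1] / [2]
  Insert 8 (step 3): P = [3, 8] / [6];  Q = [1, 3] / [2]
  Insert 7 (step 4): P = [3, 7] / [6, 8];  Q = [1, 3] / [2, 4]
  Insert 4 (step 5): P = [3, 4] / [6, 7] / [8];  Q = [1, 3] / [2, 4] / [5]
  Insert 2 (step 6): P = [2, 4] / [3, 7] / [6] / [8];  Q = [1, 3] / [2, 4] / [5] / [6]
  Insert 1 (step 7): P = [1, 4] / [2, 7] / [3] / [6] / [8];  Q = [1, 3] / [2, 4] / [5] / [6] / [7]
  Insert 5 (step 8): P = [1, 4, 5] / [2, 7] / [3] / [6] / [8];  Q = [1, 3, 8] / [2, 4] / [5] / [6] / [7]
Final shape: (3, 2, 1, 1, 1).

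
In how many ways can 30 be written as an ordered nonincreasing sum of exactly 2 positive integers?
p(30, 2 parts) = 15

Partitions of n into exactly k parts are in bijection with partitions of n − k into at most k parts (subtract 1 from each part). So p(30, exactly 2) = p(28, parts ≤ 2). Computing via the recurrence p(m, j) = p(m, j−1) + p(m−j, j) gives 15.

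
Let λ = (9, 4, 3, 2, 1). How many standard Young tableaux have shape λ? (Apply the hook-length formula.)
# SYT of shape (9, 4, 3, 2, 1) = 23814144

Hook-length formula: f^λ = n! / Π hook(c), product over all cells c of the Young diagram. For λ = (9, 4, 3, 2, 1), n = 19 boxes. Hook lengths by row (left-to-right, top-to-bottom): [13, 11, 9, 7, 5, 4, 3, 2, 1]; [7, 5, 3, 1]; [5, 3, 1]; [3, 1]; [1]. Product of hooks = 5108103000. So f^λ = 19! / 5108103000 = 121645100408832000 / 5108103000 = 23814144.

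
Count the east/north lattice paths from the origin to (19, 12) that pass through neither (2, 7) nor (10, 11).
Number of paths = 136823541

Inclusion–exclusion. Total paths: C(31, 19) = 141120525. Through P₁: C(9, 2)·C(22, 17) = 948024. Through P₂: C(21, 10)·C(10, 9) = 3527160. Since P₁ is strictly southwest of P₂, a monotone path through both must visit P₁ then P₂; paths through both = C(9, 2)·C(12, 8)·C(10, 9) = 178200. Avoid both = 141120525 − 948024 − 3527160 + 178200 = 136823541.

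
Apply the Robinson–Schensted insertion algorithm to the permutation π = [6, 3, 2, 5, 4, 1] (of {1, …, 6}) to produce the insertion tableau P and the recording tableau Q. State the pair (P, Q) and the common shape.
P = [1, 4] / [2, 5] / [3] / [6];  Q = [1, 4] / [2, 5] / [3] / [6];  common shape = (2, 2, 1, 1)

Row-insert the values π_1, π_2, … into P one at a time, bumping the leftmost entry strictly greater than the inserted value down to the next row. The recording tableau Q records, in position (i, j), the step at which that cell was added to P.
  Insert 6 (step 1): P = [6];  Q = [1]
  Insert 3 (step 2): P = [3] / [6];  Q = [1] / [2]
  Insert 2 (step 3): P = [2] / [3] / [6];  Q = [1] / [2] / [3]
  Insert 5 (step 4): P = [2, 5] / [3] / [6];  Q = [1, 4] / [2] / [3]
  Insert 4 (step 5): P = [2, 4] / [3, 5] / [6];  Q = [1, 4] / [2, 5] / [3]
  Insert 1 (step 6): P = [1, 4] / [2, 5] / [3] / [6];  Q = [1, 4] / [2, 5] / [3] / [6]
Final shape: (2, 2, 1, 1).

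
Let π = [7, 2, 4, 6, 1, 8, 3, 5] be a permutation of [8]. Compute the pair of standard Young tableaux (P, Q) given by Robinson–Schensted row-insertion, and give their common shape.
P = [1, 3, 5, 8] / [2, 4, 6] / [7];  Q = [1, 3, 4, 6] / [2, 7, 8] / [5];  common shape = (4, 3, 1)

Row-insert the values π_1, π_2, … into P one at a time, bumping the leftmost entry strictly greater than the inserted value down to the next row. The recording tableau Q records, in position (i, j), the step at which that cell was added to P.
  Insert 7 (step 1): P = [7];  Q = [1]
  Insert 2 (step 2): P = [2] / [7];  Q = [1] / [2]
  Insert 4 (step 3): P = [2, 4] / [7];  Q = [1, 3] / [2]
  Insert 6 (step 4): P = [2, 4, 6] / [7];  Q = [1, 3, 4] / [2]
  Insert 1 (step 5): P = [1, 4, 6] / [2] / [7];  Q = [1, 3, 4] / [2] / [5]
  Insert 8 (step 6): P = [1, 4, 6, 8] / [2] / [7];  Q = [1, 3, 4, 6] / [2] / [5]
  Insert 3 (step 7): P = [1, 3, 6, 8] / [2, 4] / [7];  Q = [1, 3, 4, 6] / [2, 7] / [5]
  Insert 5 (step 8): P = [1, 3, 5, 8] / [2, 4, 6] / [7];  Q = [1, 3, 4, 6] / [2, 7, 8] / [5]
Final shape: (4, 3, 1).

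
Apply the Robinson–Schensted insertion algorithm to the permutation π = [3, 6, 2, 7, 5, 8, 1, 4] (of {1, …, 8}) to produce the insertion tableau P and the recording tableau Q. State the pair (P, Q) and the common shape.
P = [1, 4, 7, 8] / [2, 5] / [3, 6];  Q = [1, 2, 4, 6] / [3, 5] / [7, 8];  common shape = (4, 2, 2)

Row-insert the values π_1, π_2, … into P one at a time, bumping the leftmost entry strictly greater than the inserted value down to the next row. The recording tableau Q records, in position (i, j), the step at which that cell was added to P.
  Insert 3 (step 1): P = [3];  Q = [1]
  Insert 6 (step 2): P = [3, 6];  Q = [1, 2]
  Insert 2 (step 3): P = [2, 6] / [3];  Q = [1, 2] / [3]
  Insert 7 (step 4): P = [2, 6, 7] / [3];  Q = [1, 2, 4] / [3]
  Insert 5 (step 5): P = [2, 5, 7] / [3, 6];  Q = [1, 2, 4] / [3, 5]
  Insert 8 (step 6): P = [2, 5, 7, 8] / [3, 6];  Q = [1, 2, 4, 6] / [3, 5]
  Insert 1 (step 7): P = [1, 5, 7, 8] / [2, 6] / [3];  Q = [1, 2, 4, 6] / [3, 5] / [7]
  Insert 4 (step 8): P = [1, 4, 7, 8] / [2, 5] / [3, 6];  Q = [1, 2, 4, 6] / [3, 5] / [7, 8]
Final shape: (4, 2, 2).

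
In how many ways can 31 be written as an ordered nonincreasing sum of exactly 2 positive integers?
p(31, 2 parts) = 15

Partitions of n into exactly k parts are in bijection with partitions of n − k into at most k parts (subtract 1 from each part). So p(31, exactly 2) = p(29, parts ≤ 2). Computing via the recurrence p(m, j) = p(m, j−1) + p(m−j, j) gives 15.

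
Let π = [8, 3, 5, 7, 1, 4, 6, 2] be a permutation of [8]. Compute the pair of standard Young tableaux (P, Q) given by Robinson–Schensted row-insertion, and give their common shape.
P = [1, 2, 6] / [3, 4, 7] / [5] / [8];  Q = [1, 3, 4] / [2, 6, 7] / [5] / [8];  common shape = (3, 3, 1, 1)

Row-insert the values π_1, π_2, … into P one at a time, bumping the leftmost entry strictly greater than the inserted value down to the next row. The recording tableau Q records, in position (i, j), the step at which that cell was added to P.
  Insert 8 (step 1): P = [8];  Q = [1]
  Insert 3 (step 2): P = [3] / [8];  Q = [1] / [2]
  Insert 5 (step 3): P = [3, 5] / [8];  Q = [1, 3] / [2]
  Insert 7 (step 4): P = [3, 5, 7] / [8];  Q = [1, 3, 4] / [2]
  Insert 1 (step 5): P = [1, 5, 7] / [3] / [8];  Q = [1, 3, 4] / [2] / [5]
  Insert 4 (step 6): P = [1, 4, 7] / [3, 5] / [8];  Q = [1, 3, 4] / [2, 6] / [5]
  Insert 6 (step 7): P = [1, 4, 6] / [3, 5, 7] / [8];  Q = [1, 3, 4] / [2, 6, 7] / [5]
  Insert 2 (step 8): P = [1, 2, 6] / [3, 4, 7] / [5] / [8];  Q = [1, 3, 4] / [2, 6, 7] / [5] / [8]
Final shape: (3, 3, 1, 1).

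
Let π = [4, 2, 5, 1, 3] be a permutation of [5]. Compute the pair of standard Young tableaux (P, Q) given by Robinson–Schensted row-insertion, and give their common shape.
P = [1, 3] / [2, 5] / [4];  Q = [1, 3] / [2, 5] / [4];  common shape = (2, 2, 1)

Row-insert the values π_1, π_2, … into P one at a time, bumping the leftmost entry strictly greater than the inserted value down to the next row. The recording tableau Q records, in position (i, j), the step at which that cell was added to P.
  Insert 4 (step 1): P = [4];  Q = [1]
  Insert 2 (step 2): P = [2] / [4];  Q = [1] / [2]
  Insert 5 (step 3): P = [2, 5] / [4];  Q = [1, 3] / [2]
  Insert 1 (step 4): P = [1, 5] / [2] / [4];  Q = [1, 3] / [2] / [4]
  Insert 3 (step 5): P = [1, 3] / [2, 5] / [4];  Q = [1, 3] / [2, 5] / [4]
Final shape: (2, 2, 1).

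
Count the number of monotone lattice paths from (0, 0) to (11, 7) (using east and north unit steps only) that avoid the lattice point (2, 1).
Number of paths = 16809

Total paths from (0, 0) to (11, 7): C(18, 11) = 31824. Paths through (2, 1): (paths (0, 0) → (2, 1)) × (paths (2, 1) → (11, 7)) = C(3, 2) · C(15, 9) = 3 · 5005 = 15015. Avoidance count = 31824 − 15015 = 16809.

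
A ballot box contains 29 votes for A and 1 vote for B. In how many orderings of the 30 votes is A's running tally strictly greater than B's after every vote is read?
Strict-lead orderings = 28

Total orderings of the 30 votes with 29 for A: C(30, 29) = 30. By the Bertrand ballot formula (Cycle Lemma / reflection principle), the number of orderings in which A is strictly ahead of B throughout is (p − q)/(p + q) · C(p + q, p) = (29 − 1)/(29 + 1) · 30 = 28.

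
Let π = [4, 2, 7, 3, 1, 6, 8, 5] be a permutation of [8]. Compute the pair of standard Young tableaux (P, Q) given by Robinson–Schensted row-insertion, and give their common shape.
P = [1, 3, 5, 8] / [2, 6] / [4, 7];  Q = [1, 3, 6, 7] / [2, 4] / [5, 8];  common shape = (4, 2, 2)

Row-insert the values π_1, π_2, … into P one at a time, bumping the leftmost entry strictly greater than the inserted value down to the next row. The recording tableau Q records, in position (i, j), the step at which that cell was added to P.
  Insert 4 (step 1): P = [4];  Q = [1]
  Insert 2 (step 2): P = [2] / [4];  Q = [1] / [2]
  Insert 7 (step 3): P = [2, 7] / [4];  Q = [1, 3] / [2]
  Insert 3 (step 4): P = [2, 3] / [4, 7];  Q = [1, 3] / [2, 4]
  Insert 1 (step 5): P = [1, 3] / [2, 7] / [4];  Q = [1, 3] / [2, 4] / [5]
  Insert 6 (step 6): P = [1, 3, 6] / [2, 7] / [4];  Q = [1, 3, 6] / [2, 4] / [5]
  Insert 8 (step 7): P = [1, 3, 6, 8] / [2, 7] / [4];  Q = [1, 3, 6, 7] / [2, 4] / [5]
  Insert 5 (step 8): P = [1, 3, 5, 8] / [2, 6] / [4, 7];  Q = [1, 3, 6, 7] / [2, 4] / [5, 8]
Final shape: (4, 2, 2).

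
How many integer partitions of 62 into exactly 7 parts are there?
p(62, 7 parts) = 28652

Partitions of n into exactly k parts are in bijection with partitions of n − k into at most k parts (subtract 1 from each part). So p(62, exactly 7) = p(55, parts ≤ 7). Computing via the recurrence p(m, j) = p(m, j−1) + p(m−j, j) gives 28652.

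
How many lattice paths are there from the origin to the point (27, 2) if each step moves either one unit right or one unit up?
Number of paths = 406

A monotone lattice path from (0, 0) to (27, 2) consists of 27 east steps and 2 north steps in some order, so it is determined by which 27 of the 29 steps are east. The count is C(29, 27) = 406.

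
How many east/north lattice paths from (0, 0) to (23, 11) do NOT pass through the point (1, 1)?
Number of paths = 157073280

Total paths from (0, 0) to (23, 11): C(34, 23) = 286097760. Paths through (1, 1): (paths (0, 0) → (1, 1)) × (paths (1, 1) → (23, 11)) = C(2, 1) · C(32, 22) = 2 · 64512240 = 129024480. Avoidance count = 286097760 − 129024480 = 157073280.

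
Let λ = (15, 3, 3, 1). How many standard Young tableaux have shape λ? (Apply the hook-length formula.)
# SYT of shape (15, 3, 3, 1) = 2263261

Hook-length formula: f^λ = n! / Π hook(c), product over all cells c of the Young diagram. For λ = (15, 3, 3, 1), n = 22 boxes. Hook lengths by row (left-to-right, top-to-bottom): [18, 16, 15, 12, 11, 10, 9, 8, 7, 6, 5, 4, 3, 2, 1]; [5, 3, 2]; [4, 2, 1]; [1]. Product of hooks = 496628858880000. So f^λ = 22! / 496628858880000 = 1124000727777607680000 / 496628858880000 = 2263261.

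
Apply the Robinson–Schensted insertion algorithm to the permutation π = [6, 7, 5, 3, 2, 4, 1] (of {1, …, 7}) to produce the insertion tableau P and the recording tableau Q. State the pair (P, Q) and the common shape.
P = [1, 4] / [2, 7] / [3] / [5] / [6];  Q = [1, 2] / [3, 6] / [4] / [5] / [7];  common shape = (2, 2, 1, 1, 1)

Row-insert the values π_1, π_2, … into P one at a time, bumping the leftmost entry strictly greater than the inserted value down to the next row. The recording tableau Q records, in position (i, j), the step at which that cell was added to P.
  Insert 6 (step 1): P = [6];  Q = [1]
  Insert 7 (step 2): P = [6, 7];  Q = [1, 2]
  Insert 5 (step 3): P = [5, 7] / [6];  Q = [1, 2] / [3]
  Insert 3 (step 4): P = [3, 7] / [5] / [6];  Q = [1, 2] / [3] / [4]
  Insert 2 (step 5): P = [2, 7] / [3] / [5] / [6];  Q = [1, 2] / [3] / [4] / [5]
  Insert 4 (step 6): P = [2, 4] / [3, 7] / [5] / [6];  Q = [1, 2] / [3, 6] / [4] / [5]
  Insert 1 (step 7): P = [1, 4] / [2, 7] / [3] / [5] / [6];  Q = [1, 2] / [3, 6] / [4] / [5] / [7]
Final shape: (2, 2, 1, 1, 1).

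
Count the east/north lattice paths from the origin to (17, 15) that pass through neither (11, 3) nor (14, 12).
Number of paths = 367413024

Inclusion–exclusion. Total paths: C(32, 17) = 565722720. Through P₁: C(14, 11)·C(18, 6) = 6757296. Through P₂: C(26, 14)·C(6, 3) = 193154000. Since P₁ is strictly southwest of P₂, a monotone path through both must visit P₁ then P₂; paths through both = C(14, 11)·C(12, 3)·C(6, 3) = 1601600. Avoid both = 565722720 − 6757296 − 193154000 + 1601600 = 367413024.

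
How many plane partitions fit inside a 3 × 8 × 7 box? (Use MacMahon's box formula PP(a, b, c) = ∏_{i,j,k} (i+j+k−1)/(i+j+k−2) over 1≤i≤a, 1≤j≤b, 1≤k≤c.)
PP(3, 8, 7) = 4971151900

Evaluate the triple product over i = 1..3, j = 1..8, k = 1..7. The factors are (2/1) · (3/2) · (4/3) · (5/4) · (6/5) · (7/6) · (8/7) · (3/2) · … (168 factors total). The numerators and denominators telescope so the product is an integer; carrying out the multiplication exactly gives PP(3, 8, 7) = 4971151900.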